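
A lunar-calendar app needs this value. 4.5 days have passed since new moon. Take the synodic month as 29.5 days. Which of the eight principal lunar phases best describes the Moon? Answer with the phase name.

θ ≈ 360° × 4.5/29.5 = 55°, which falls in the waxing crescent sector.

waxing crescent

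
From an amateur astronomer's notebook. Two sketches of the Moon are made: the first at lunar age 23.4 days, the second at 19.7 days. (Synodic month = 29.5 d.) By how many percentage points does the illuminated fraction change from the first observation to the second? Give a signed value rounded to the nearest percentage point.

+38 pp

θ₁ = 360° × 23.4/29.5 = 285.6°, f₁ = (1 − cos θ₁)/2 = 0.366.
θ₂ = 360° × 19.7/29.5 = 240.4°, f₂ = (1 − cos θ₂)/2 = 0.747.
Change = f₂ − f₁ = +0.381 → +38 percentage points.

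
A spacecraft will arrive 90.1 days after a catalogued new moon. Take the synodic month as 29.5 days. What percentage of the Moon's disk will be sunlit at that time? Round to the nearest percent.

90.1/29.5 = 3.054 lunations, so 3 complete cycles and 1.60 d into the next.
Elongation θ = 360° × 1.60/29.5 ≈ 19.5°.
cos 19.5° = 0.942, so f = (1 − 0.942)/2 = 0.029, so 3%.

3%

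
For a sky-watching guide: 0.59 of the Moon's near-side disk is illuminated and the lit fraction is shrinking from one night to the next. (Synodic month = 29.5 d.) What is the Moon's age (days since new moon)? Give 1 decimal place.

Invert f = (1 − cos θ)/2 to get cos θ = 1 − 2(0.59) = -0.180, hence θ₀ = arccos -0.180 = 100.4°.
A waning Moon lies in 180°–360°, so θ = 360° − 100.4° = 259.6°.
At 360°/29.5 d per day, 259.6° corresponds to 21.28 days.

21.3 days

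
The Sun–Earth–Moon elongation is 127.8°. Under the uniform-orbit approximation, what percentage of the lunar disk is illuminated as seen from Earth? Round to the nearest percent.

81%

f = (1 − cos 127.8°)/2 = (1 − (-0.613))/2 ≈ 0.806, i.e. 81%.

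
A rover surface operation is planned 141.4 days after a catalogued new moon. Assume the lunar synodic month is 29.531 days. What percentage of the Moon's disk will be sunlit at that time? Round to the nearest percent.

38%

Reduce mod P: 141.4 − 4×29.531 = 23.28 d into the current lunation.
Elongation θ = 360° × 23.28/29.531 ≈ 283.7°.
cos 283.7° = 0.238, so f = (1 − 0.238)/2 = 0.381, so 38%.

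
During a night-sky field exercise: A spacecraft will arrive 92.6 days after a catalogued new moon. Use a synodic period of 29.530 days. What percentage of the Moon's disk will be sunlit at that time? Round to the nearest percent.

Reduce mod P: 92.6 − 3×29.530 = 4.01 d into the current lunation.
Phase angle: θ = 360°·(4.01 d)/(29.530 d) = 48.9°.
cos 48.9° = 0.658, so f = (1 − 0.658)/2 = 0.171, so 17%.

17%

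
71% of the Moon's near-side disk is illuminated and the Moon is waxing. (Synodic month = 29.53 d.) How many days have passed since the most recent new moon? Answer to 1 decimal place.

Invert f = (1 − cos θ)/2 to get cos θ = 1 − 2(0.71) = -0.420, hence θ₀ = arccos -0.420 = 114.8°.
The Moon is waxing (0°–180°), so θ = 114.8° directly.
Age = 29.53 × 114.8°/360° ≈ 9.42 days.

9.4 days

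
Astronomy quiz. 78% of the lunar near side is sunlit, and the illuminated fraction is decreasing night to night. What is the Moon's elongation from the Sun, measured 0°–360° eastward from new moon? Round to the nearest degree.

cos θ = 1 − 2f = -0.560, giving a principal value of 124.1°.
A waning Moon lies in 180°–360°, so θ = 360° − 124.1° = 235.9°.

236°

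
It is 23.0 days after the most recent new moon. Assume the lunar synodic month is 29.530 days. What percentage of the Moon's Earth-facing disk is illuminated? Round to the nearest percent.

41%

Phase angle: θ = 360°·(23.0 d)/(29.530 d) = 280.4°.
With cos θ = 0.180, the lit fraction is (1 − 0.180)/2 ≈ 0.410, so 41%.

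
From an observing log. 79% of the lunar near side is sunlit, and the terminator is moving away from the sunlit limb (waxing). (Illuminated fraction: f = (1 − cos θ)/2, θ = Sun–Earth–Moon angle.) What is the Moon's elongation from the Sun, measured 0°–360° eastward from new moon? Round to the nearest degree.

cos θ = 1 − 2f = -0.580, giving a principal value of 125.5°.
Waxing ⇒ before full, so θ = 125.5°.

125°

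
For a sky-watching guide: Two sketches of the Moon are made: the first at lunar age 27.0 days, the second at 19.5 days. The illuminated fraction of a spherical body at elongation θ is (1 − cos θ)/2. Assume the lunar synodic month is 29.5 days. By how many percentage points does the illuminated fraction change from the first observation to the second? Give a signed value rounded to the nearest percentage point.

+70 pp

θ₁ = 360° × 27.0/29.5 = 329.5°, f₁ = (1 − cos θ₁)/2 = 0.069.
θ₂ = 360° × 19.5/29.5 = 238.0°, f₂ = (1 − cos θ₂)/2 = 0.765.
Change = f₂ − f₁ = +0.696 → +70 percentage points.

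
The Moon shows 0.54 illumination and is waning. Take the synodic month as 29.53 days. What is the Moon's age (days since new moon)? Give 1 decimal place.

21.8 days

From f = (1 − cos θ)/2: cos θ = 1 − 2×0.54 = -0.080; arccos → 94.6°.
Since the Moon is past full (waning), take the reflex angle: θ = 360° − 94.6° = 265.4°.
Age = 29.53 × 265.4°/360° ≈ 21.77 days.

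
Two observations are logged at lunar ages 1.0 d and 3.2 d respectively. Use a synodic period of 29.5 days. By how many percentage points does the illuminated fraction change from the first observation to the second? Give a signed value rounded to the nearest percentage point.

θ₁ = 360° × 1.0/29.5 = 12.2°, f₁ = (1 − cos θ₁)/2 = 0.011.
θ₂ = 360° × 3.2/29.5 = 39.1°, f₂ = (1 − cos θ₂)/2 = 0.112.
Change = f₂ − f₁ = +0.100 → +10 percentage points.

+10 pp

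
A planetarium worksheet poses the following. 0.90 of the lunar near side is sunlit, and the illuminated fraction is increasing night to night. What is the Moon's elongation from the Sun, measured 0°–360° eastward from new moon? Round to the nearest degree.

From f = (1 − cos θ)/2: cos θ = 1 − 2×0.90 = -0.800; arccos → 143.1°.
Before full moon the principal value applies: θ = 143.1°.

143°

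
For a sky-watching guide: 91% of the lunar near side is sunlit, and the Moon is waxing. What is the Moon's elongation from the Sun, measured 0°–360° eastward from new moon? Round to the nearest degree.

145°

cos θ = 1 − 2f = -0.820, giving a principal value of 145.1°.
Before full moon the principal value applies: θ = 145.1°.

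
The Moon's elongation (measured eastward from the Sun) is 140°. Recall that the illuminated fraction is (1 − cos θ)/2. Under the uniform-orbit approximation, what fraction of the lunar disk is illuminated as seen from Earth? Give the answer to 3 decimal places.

0.883

Half-versine of 140°: (1 − (-0.766))/2 = 0.883.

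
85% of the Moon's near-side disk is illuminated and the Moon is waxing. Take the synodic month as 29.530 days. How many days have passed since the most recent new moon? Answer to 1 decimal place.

Invert f = (1 − cos θ)/2 to get cos θ = 1 − 2(0.85) = -0.700, hence θ₀ = arccos -0.700 = 134.4°.
Before full moon the principal value applies: θ = 134.4°.
Age = 29.530 × 134.4°/360° ≈ 11.03 days.

11.0 days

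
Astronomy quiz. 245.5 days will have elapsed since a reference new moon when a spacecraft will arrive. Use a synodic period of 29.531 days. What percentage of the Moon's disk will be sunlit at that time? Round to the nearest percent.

69%

Reduce mod P: 245.5 − 8×29.531 = 9.25 d into the current lunation.
Phase angle: θ = 360°·(9.25 d)/(29.531 d) = 112.8°.
cos 112.8° = (-0.387), so f = (1 − (-0.387))/2 = 0.694, so 69%.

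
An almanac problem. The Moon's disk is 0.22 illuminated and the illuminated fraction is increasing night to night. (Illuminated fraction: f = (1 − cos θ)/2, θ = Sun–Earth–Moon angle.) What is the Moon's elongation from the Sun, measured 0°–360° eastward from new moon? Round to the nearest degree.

56°

cos θ = 1 − 2f = 0.560, giving a principal value of 55.9°.
Before full moon the principal value applies: θ = 55.9°.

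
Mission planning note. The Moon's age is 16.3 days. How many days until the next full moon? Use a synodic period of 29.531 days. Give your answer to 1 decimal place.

28.0 days

Full moon occurs at elongation 180°, i.e. at age 29.531 × 180/360 = 14.765 d.
This lunation's full moon (14.765 d) has passed, so add one period: 44.296 − 16.3 = 27.996 days.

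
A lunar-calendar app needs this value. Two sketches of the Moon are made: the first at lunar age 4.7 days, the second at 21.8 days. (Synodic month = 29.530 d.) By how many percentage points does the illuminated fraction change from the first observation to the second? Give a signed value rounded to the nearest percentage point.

θ₁ = 360° × 4.7/29.530 = 57.3°, f₁ = (1 − cos θ₁)/2 = 0.230.
θ₂ = 360° × 21.8/29.530 = 265.8°, f₂ = (1 − cos θ₂)/2 = 0.537.
Change = f₂ − f₁ = +0.307 → +31 percentage points.

+31 pp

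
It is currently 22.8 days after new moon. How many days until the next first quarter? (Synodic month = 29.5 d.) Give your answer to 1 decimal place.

First quarter is 0.25 of the way through the cycle: age 0.25 × 29.5 = 7.375 d.
Already past this cycle's first quarter; the next is at 7.375 + 29.5 = 36.875 d, so 36.875 − 22.8 = 14.075 days.

14.1 days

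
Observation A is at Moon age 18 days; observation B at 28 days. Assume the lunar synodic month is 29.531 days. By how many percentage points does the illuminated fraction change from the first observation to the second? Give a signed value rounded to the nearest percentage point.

-86 pp

First observation: θ = 360°·18/29.531 = 219.4°, so f = 0.886.
Second observation: θ = 341.3°, f = 0.026.
Δf = 0.026 − 0.886 = -0.860, i.e. -86 pp.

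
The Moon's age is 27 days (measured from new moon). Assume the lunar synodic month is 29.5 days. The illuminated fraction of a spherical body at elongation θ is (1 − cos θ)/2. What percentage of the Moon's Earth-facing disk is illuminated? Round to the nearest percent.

Phase angle: θ = 360°·(27 d)/(29.5 d) = 329.5°.
With cos θ = 0.862, the lit fraction is (1 − 0.862)/2 ≈ 0.069, so 7%.

7%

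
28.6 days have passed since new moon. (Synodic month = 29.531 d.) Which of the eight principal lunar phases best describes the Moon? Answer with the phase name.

new moon

θ ≈ 360° × 28.6/29.531 = 349°, which falls in the new moon sector.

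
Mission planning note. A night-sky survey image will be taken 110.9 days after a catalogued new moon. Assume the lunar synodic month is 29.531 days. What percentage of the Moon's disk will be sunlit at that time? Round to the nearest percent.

Reduce mod P: 110.9 − 3×29.531 = 22.31 d into the current lunation.
Phase angle: θ = 360°·(22.31 d)/(29.531 d) = 271.9°.
With cos θ = 0.034, the lit fraction is (1 − 0.034)/2 ≈ 0.483, so 48%.

48%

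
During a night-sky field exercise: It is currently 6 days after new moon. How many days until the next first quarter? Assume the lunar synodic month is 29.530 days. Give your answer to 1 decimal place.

1.4 days

First quarter occurs at elongation 90°, i.e. at age 29.530 × 90/360 = 7.383 d.
So 1.383 days remain (7.383 − 6).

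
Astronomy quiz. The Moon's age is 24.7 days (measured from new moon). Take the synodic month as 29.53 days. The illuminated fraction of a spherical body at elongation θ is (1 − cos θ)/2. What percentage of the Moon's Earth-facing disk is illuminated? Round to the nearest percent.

Phase angle: θ = 360°·(24.7 d)/(29.53 d) = 301.1°.
cos 301.1° = 0.517, so f = (1 − 0.517)/2 = 0.242, so 24%.

24%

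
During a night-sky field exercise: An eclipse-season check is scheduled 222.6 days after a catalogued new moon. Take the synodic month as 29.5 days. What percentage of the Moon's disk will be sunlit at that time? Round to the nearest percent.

98%

Reduce mod P: 222.6 − 7×29.5 = 16.10 d into the current lunation.
Elongation θ = 360° × 16.10/29.5 ≈ 196.5°.
With cos θ = (-0.959), the lit fraction is (1 − (-0.959))/2 ≈ 0.979, so 98%.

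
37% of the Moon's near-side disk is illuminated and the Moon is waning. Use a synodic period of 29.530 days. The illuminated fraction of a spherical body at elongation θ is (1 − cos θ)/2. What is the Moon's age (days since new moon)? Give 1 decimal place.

23.4 days

Invert f = (1 − cos θ)/2 to get cos θ = 1 − 2(0.37) = 0.260, hence θ₀ = arccos 0.260 = 74.9°.
A waning Moon lies in 180°–360°, so θ = 360° − 74.9° = 285.1°.
At 360°/29.530 d per day, 285.1° corresponds to 23.38 days.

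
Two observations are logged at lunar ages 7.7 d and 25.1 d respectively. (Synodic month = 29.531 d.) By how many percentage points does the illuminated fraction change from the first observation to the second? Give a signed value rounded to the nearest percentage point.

θ₁ = 360° × 7.7/29.531 = 93.9°, f₁ = (1 − cos θ₁)/2 = 0.534.
θ₂ = 360° × 25.1/29.531 = 306.0°, f₂ = (1 − cos θ₂)/2 = 0.206.
Change = f₂ − f₁ = -0.328 → -33 percentage points.

-33 percentage points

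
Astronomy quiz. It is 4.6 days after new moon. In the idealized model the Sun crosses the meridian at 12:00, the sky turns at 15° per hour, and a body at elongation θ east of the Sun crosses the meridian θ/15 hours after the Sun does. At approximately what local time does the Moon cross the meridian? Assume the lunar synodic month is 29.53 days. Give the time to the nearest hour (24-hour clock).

16:00

Elongation θ = 360° × 4.6/29.53 ≈ 56.1°.
At 15° of sky rotation per hour, 56.1° corresponds to a 3.74 h lag.
12:00 + 3.74 h ≈ 15:44 → 16:00 to the nearest hour.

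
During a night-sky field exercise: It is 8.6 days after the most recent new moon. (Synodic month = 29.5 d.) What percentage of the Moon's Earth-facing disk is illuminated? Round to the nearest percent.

Elongation θ = 360° × 8.6/29.5 ≈ 104.9°.
cos 104.9° = (-0.258), so f = (1 − (-0.258))/2 = 0.629, so 63%.

63%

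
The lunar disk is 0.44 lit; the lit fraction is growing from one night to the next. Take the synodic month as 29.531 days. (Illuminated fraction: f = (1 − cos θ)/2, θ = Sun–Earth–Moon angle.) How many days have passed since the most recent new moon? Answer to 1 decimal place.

From f = (1 − cos θ)/2: cos θ = 1 − 2×0.44 = 0.120; arccos → 83.1°.
Waxing ⇒ before full, so θ = 83.1°.
At 360°/29.531 d per day, 83.1° corresponds to 6.82 days.

6.8 days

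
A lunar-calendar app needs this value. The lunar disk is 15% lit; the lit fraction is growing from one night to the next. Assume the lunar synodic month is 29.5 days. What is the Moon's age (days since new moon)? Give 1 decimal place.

3.7 days

cos θ = 1 − 2f = 0.700, giving a principal value of 45.6°.
Waxing ⇒ before full, so θ = 45.6°.
Age = 29.5 × 45.6°/360° ≈ 3.73 days.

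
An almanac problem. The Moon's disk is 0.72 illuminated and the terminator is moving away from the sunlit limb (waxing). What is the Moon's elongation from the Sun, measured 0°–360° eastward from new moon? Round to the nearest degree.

Invert f = (1 − cos θ)/2 to get cos θ = 1 − 2(0.72) = -0.440, hence θ₀ = arccos -0.440 = 116.1°.
The Moon is waxing (0°–180°), so θ = 116.1° directly.

116°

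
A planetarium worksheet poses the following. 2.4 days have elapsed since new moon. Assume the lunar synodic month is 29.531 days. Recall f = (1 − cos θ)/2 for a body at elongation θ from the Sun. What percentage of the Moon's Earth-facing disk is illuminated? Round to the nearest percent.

6%

The Moon has covered 2.4/29.531 of its cycle, so θ ≈ 360° × 2.4/29.531 = 29.3°.
cos 29.3° = 0.872, so f = (1 − 0.872)/2 = 0.064, so 6%.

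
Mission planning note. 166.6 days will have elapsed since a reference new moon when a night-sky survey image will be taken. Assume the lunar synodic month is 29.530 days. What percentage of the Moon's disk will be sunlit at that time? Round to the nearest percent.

166.6 d spans 5 complete synodic months (5 × 29.530 = 147.65 d) plus 18.95 d.
The Moon has covered 18.95/29.530 of its cycle, so θ ≈ 360° × 18.95/29.530 = 231.0°.
cos 231.0° = (-0.629), so f = (1 − (-0.629))/2 = 0.815, so 81%.

81%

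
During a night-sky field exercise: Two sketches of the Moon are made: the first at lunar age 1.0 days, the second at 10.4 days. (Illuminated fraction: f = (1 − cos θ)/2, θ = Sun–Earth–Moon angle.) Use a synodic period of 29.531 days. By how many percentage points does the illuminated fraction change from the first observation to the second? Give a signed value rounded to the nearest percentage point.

+79 pp

First observation: θ = 360°·1.0/29.531 = 12.2°, so f = 0.011.
Second observation: θ = 126.8°, f = 0.799.
Δf = 0.799 − 0.011 = +0.788, i.e. +79 pp.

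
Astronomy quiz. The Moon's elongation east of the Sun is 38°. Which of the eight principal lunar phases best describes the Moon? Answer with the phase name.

38° lies in the waxing crescent sector of the 8-phase cycle.

waxing crescent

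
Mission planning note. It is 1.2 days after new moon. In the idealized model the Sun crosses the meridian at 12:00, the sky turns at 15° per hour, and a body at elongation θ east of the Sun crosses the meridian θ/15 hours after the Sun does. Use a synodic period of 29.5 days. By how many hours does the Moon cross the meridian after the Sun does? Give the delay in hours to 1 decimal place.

The Moon has covered 1.2/29.5 of its cycle, so θ ≈ 360° × 1.2/29.5 = 14.6°.
At 15° of sky rotation per hour, 14.6° corresponds to a 0.98 h lag.
So the Moon crosses the meridian 0.98 h after the Sun.

1.0 h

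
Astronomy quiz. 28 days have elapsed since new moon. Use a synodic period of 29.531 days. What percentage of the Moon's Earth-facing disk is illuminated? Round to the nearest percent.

The Moon has covered 28/29.531 of its cycle, so θ ≈ 360° × 28/29.531 = 341.3°.
Illuminated fraction = (1 − cos 341.3°)/2 = (1 − 0.947)/2 ≈ 0.026, so 3%.

3%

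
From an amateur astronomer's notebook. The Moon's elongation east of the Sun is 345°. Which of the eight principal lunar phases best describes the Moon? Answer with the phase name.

new moon

The new moon sector spans roughly -22°–22°; 345° falls inside it.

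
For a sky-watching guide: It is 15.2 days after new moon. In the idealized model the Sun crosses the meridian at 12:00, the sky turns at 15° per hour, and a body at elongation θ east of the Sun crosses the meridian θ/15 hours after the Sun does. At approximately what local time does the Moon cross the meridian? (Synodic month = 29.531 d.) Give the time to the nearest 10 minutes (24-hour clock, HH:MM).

Elongation θ = 360° × 15.2/29.531 ≈ 185.3°.
Delay after the Sun = 185.3° / (15°/h) ≈ 12.35 h.
12:00 + 12.353 h ≈ 00:21 → 00:20 to the nearest ten minutes.

00:20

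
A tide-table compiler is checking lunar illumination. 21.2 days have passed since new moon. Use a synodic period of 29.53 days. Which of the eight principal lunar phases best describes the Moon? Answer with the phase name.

At 21.2/29.53 of the cycle, θ ≈ 258° — the last quarter range.

last quarter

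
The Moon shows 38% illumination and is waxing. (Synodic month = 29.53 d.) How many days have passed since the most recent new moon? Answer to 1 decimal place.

6.2 days

From f = (1 − cos θ)/2: cos θ = 1 − 2×0.38 = 0.240; arccos → 76.1°.
Waxing ⇒ before full, so θ = 76.1°.
At 360°/29.53 d per day, 76.1° corresponds to 6.24 days.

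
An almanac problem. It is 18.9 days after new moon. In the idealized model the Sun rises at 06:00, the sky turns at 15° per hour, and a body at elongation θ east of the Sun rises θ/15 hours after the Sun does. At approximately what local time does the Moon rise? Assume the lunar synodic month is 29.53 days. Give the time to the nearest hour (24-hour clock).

21:00

The Moon has covered 18.9/29.53 of its cycle, so θ ≈ 360° × 18.9/29.53 = 230.4°.
The Moon trails the Sun by θ/15 = 230.4/15 ≈ 15.36 hours.
06:00 + 15.36 h ≈ 21:22 → 21:00 to the nearest hour.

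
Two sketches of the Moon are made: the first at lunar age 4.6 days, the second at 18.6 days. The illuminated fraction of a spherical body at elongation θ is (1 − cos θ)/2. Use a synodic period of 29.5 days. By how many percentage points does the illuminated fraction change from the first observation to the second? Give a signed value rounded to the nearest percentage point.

First observation: θ = 360°·4.6/29.5 = 56.1°, so f = 0.221.
Second observation: θ = 227.0°, f = 0.841.
Δf = 0.841 − 0.221 = +0.620, i.e. +62 pp.

+62 pp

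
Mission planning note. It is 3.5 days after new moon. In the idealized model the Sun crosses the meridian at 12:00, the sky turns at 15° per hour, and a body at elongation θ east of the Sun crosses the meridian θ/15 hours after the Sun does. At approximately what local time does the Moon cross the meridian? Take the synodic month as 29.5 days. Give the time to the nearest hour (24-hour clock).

Elongation θ = 360° × 3.5/29.5 ≈ 42.7°.
The Moon trails the Sun by θ/15 = 42.7/15 ≈ 2.85 hours.
12:00 + 2.85 h ≈ 14:51 → 15:00 to the nearest hour.

15:00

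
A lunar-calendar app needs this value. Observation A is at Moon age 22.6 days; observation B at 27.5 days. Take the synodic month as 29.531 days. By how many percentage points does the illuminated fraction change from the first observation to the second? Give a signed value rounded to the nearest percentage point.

θ₁ = 360° × 22.6/29.531 = 275.5°, f₁ = (1 − cos θ₁)/2 = 0.452.
θ₂ = 360° × 27.5/29.531 = 335.2°, f₂ = (1 − cos θ₂)/2 = 0.046.
Change = f₂ − f₁ = -0.406 → -41 percentage points.

-41 pp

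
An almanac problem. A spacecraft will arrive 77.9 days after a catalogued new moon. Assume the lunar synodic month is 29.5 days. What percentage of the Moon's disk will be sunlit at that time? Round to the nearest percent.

77.9 d spans 2 complete synodic months (2 × 29.5 = 59.00 d) plus 18.90 d.
Elongation θ = 360° × 18.90/29.5 ≈ 230.6°.
Illuminated fraction = (1 − cos 230.6°)/2 = (1 − (-0.634))/2 ≈ 0.817, so 82%.

82%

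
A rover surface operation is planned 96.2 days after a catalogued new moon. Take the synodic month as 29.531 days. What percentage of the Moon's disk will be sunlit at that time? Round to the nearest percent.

96.2/29.531 = 3.258 lunations, so 3 complete cycles and 7.61 d into the next.
The Moon has covered 7.61/29.531 of its cycle, so θ ≈ 360° × 7.61/29.531 = 92.7°.
Illuminated fraction = (1 − cos 92.7°)/2 = (1 − (-0.048))/2 ≈ 0.524, so 52%.

52%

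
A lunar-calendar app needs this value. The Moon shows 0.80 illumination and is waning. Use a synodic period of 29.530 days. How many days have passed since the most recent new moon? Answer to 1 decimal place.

cos θ = 1 − 2f = -0.600, giving a principal value of 126.9°.
Since the Moon is past full (waning), take the reflex angle: θ = 360° − 126.9° = 233.1°.
Age = 29.530 × 233.1°/360° ≈ 19.12 days.

19.1 days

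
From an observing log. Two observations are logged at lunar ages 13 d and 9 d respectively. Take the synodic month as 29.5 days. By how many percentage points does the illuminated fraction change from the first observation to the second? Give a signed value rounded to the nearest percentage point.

First observation: θ = 360°·13/29.5 = 158.6°, so f = 0.966.
Second observation: θ = 109.8°, f = 0.670.
Δf = 0.670 − 0.966 = -0.296, i.e. -30 pp.

-30 percentage points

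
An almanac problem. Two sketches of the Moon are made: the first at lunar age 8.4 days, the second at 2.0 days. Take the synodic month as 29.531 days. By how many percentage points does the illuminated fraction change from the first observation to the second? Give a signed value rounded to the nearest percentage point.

First observation: θ = 360°·8.4/29.531 = 102.4°, so f = 0.607.
Second observation: θ = 24.4°, f = 0.045.
Δf = 0.045 − 0.607 = -0.563, i.e. -56 pp.

-56 pp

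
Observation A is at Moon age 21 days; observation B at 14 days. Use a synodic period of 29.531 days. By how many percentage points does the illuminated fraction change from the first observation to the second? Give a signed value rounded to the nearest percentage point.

+37 percentage points

First observation: θ = 360°·21/29.531 = 256.0°, so f = 0.621.
Second observation: θ = 170.7°, f = 0.993.
Δf = 0.993 − 0.621 = +0.372, i.e. +37 pp.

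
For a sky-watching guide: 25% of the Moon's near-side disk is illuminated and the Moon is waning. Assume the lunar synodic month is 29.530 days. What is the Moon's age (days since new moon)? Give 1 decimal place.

24.6 days

cos θ = 1 − 2f = 0.500, giving a principal value of 60.0°.
A waning Moon lies in 180°–360°, so θ = 360° − 60.0° = 300.0°.
That fraction of the synodic month is 300.0/360 × 29.530 d ≈ 24.61 d.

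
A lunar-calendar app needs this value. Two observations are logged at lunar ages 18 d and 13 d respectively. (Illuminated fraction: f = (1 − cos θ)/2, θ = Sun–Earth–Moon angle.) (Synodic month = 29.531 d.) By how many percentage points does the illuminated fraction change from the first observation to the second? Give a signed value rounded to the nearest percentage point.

θ₁ = 360° × 18/29.531 = 219.4°, f₁ = (1 − cos θ₁)/2 = 0.886.
θ₂ = 360° × 13/29.531 = 158.5°, f₂ = (1 − cos θ₂)/2 = 0.965.
Change = f₂ − f₁ = +0.079 → +8 percentage points.

+8 percentage points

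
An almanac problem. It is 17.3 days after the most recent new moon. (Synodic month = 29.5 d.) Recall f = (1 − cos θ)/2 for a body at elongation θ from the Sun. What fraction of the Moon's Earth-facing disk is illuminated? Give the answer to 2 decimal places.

0.93

Elongation θ = 360° × 17.3/29.5 ≈ 211.1°.
cos 211.1° = (-0.856), so f = (1 − (-0.856))/2 = 0.928.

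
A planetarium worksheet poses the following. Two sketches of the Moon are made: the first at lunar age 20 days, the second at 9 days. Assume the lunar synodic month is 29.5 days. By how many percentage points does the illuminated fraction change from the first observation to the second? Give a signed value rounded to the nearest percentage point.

First observation: θ = 360°·20/29.5 = 244.1°, so f = 0.719.
Second observation: θ = 109.8°, f = 0.670.
Δf = 0.670 − 0.719 = -0.049, i.e. -5 pp.

-5 pp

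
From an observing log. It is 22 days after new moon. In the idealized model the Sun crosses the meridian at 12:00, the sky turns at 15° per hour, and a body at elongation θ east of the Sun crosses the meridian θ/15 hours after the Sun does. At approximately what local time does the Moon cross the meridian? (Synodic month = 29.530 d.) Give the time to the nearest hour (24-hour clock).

06:00

Elongation θ = 360° × 22/29.530 ≈ 268.2°.
At 15° of sky rotation per hour, 268.2° corresponds to a 17.88 h lag.
12:00 + 17.88 h ≈ 05:53 → 06:00 to the nearest hour.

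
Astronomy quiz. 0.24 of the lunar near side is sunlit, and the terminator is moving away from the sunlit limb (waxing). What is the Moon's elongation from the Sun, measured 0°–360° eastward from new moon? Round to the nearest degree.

59°

Invert f = (1 − cos θ)/2 to get cos θ = 1 − 2(0.24) = 0.520, hence θ₀ = arccos 0.520 = 58.7°.
The Moon is waxing (0°–180°), so θ = 58.7° directly.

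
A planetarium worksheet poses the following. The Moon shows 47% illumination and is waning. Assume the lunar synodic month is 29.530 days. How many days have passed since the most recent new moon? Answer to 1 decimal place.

From f = (1 − cos θ)/2: cos θ = 1 − 2×0.47 = 0.060; arccos → 86.6°.
Since the Moon is past full (waning), take the reflex angle: θ = 360° − 86.6° = 273.4°.
At 360°/29.530 d per day, 273.4° corresponds to 22.43 days.

22.4 days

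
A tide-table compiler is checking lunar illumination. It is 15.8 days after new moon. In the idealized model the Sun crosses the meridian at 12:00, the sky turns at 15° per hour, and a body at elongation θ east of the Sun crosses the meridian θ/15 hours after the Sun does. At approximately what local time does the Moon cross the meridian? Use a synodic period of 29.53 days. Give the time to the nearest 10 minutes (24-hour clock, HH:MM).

Elongation θ = 360° × 15.8/29.53 ≈ 192.6°.
At 15° of sky rotation per hour, 192.6° corresponds to a 12.84 h lag.
12:00 + 12.841 h ≈ 00:50 → 00:50 to the nearest ten minutes.

00:50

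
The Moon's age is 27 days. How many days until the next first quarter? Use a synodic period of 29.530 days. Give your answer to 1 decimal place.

First quarter is 0.25 of the way through the cycle: age 0.25 × 29.530 = 7.383 d.
This lunation's first quarter (7.383 d) has passed, so add one period: 36.913 − 27 = 9.913 days.

9.9 days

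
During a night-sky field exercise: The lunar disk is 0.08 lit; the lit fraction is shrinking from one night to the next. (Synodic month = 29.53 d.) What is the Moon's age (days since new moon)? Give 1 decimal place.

Invert f = (1 − cos θ)/2 to get cos θ = 1 − 2(0.08) = 0.840, hence θ₀ = arccos 0.840 = 32.9°.
Since the Moon is past full (waning), take the reflex angle: θ = 360° − 32.9° = 327.1°.
At 360°/29.53 d per day, 327.1° corresponds to 26.83 days.

26.8 days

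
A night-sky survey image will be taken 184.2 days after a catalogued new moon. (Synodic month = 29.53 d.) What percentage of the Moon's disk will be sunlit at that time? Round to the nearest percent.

184.2/29.53 = 6.238 lunations, so 6 complete cycles and 7.02 d into the next.
Phase angle: θ = 360°·(7.02 d)/(29.53 d) = 85.6°.
With cos θ = 0.077, the lit fraction is (1 − 0.077)/2 ≈ 0.461, so 46%.

46%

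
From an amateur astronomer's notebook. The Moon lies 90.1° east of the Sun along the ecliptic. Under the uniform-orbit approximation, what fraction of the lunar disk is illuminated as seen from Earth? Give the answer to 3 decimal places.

cos 90.1° = (-0.002), so f = (1 − (-0.002))/2 = 0.501.

0.501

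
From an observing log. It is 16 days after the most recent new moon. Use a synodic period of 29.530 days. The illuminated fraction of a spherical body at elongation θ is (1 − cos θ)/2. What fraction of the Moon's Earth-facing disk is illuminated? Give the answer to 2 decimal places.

0.98

The Moon has covered 16/29.530 of its cycle, so θ ≈ 360° × 16/29.530 = 195.1°.
cos 195.1° = (-0.966), so f = (1 − (-0.966))/2 = 0.983.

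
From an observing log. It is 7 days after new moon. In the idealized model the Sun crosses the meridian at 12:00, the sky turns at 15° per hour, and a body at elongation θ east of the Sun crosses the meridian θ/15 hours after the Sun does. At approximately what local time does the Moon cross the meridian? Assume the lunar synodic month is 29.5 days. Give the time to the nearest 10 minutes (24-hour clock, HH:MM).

17:40

Phase angle: θ = 360°·(7 d)/(29.5 d) = 85.4°.
Delay after the Sun = 85.4° / (15°/h) ≈ 5.69 h.
12:00 + 5.695 h ≈ 17:42 → 17:40 to the nearest ten minutes.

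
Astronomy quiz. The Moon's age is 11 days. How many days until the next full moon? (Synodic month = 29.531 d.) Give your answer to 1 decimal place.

3.8 days

Full moon is 0.5 of the way through the cycle: age 0.5 × 29.531 = 14.765 d.
So 3.765 days remain (14.765 − 11).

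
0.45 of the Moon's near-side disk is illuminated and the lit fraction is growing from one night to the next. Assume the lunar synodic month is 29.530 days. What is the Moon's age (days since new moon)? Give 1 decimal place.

From f = (1 − cos θ)/2: cos θ = 1 − 2×0.45 = 0.100; arccos → 84.3°.
The Moon is waxing (0°–180°), so θ = 84.3° directly.
Age = 29.530 × 84.3°/360° ≈ 6.91 days.

6.9 days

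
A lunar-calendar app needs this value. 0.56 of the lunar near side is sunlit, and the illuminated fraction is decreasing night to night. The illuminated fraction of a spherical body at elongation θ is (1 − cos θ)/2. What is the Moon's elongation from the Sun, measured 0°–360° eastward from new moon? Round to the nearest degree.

From f = (1 − cos θ)/2: cos θ = 1 − 2×0.56 = -0.120; arccos → 96.9°.
Since the Moon is past full (waning), take the reflex angle: θ = 360° − 96.9° = 263.1°.

263°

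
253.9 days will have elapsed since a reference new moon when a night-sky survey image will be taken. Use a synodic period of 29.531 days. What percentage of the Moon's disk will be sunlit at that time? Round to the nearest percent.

91%

253.9/29.531 = 8.598 lunations, so 8 complete cycles and 17.65 d into the next.
Phase angle: θ = 360°·(17.65 d)/(29.531 d) = 215.2°.
With cos θ = (-0.817), the lit fraction is (1 − (-0.817))/2 ≈ 0.909, so 91%.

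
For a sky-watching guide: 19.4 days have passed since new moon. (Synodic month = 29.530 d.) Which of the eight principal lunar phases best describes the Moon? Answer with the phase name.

waning gibbous

At 19.4/29.530 of the cycle, θ ≈ 237° — the waning gibbous range.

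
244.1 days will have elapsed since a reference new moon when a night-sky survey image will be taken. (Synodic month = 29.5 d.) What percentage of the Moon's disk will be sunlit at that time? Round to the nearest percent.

58%

244.1/29.5 = 8.275 lunations, so 8 complete cycles and 8.10 d into the next.
Phase angle: θ = 360°·(8.10 d)/(29.5 d) = 98.8°.
Illuminated fraction = (1 − cos 98.8°)/2 = (1 − (-0.154))/2 ≈ 0.577, so 58%.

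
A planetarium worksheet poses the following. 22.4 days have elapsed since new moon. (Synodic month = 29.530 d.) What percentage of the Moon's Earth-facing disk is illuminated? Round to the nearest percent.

47%

The Moon has covered 22.4/29.530 of its cycle, so θ ≈ 360° × 22.4/29.530 = 273.1°.
Illuminated fraction = (1 − cos 273.1°)/2 = (1 − 0.054)/2 ≈ 0.473, so 47%.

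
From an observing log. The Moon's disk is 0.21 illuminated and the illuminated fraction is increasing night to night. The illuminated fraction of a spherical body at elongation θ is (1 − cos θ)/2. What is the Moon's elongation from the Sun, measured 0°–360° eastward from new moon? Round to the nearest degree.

cos θ = 1 − 2f = 0.580, giving a principal value of 54.5°.
Before full moon the principal value applies: θ = 54.5°.

55°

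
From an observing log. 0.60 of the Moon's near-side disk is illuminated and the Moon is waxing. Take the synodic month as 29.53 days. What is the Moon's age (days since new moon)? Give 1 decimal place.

cos θ = 1 − 2f = -0.200, giving a principal value of 101.5°.
The Moon is waxing (0°–180°), so θ = 101.5° directly.
Age = 29.53 × 101.5°/360° ≈ 8.33 days.

8.3 days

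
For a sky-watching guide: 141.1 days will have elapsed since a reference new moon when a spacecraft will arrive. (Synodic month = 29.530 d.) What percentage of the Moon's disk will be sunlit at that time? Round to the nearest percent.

141.1 d spans 4 complete synodic months (4 × 29.530 = 118.12 d) plus 22.98 d.
Phase angle: θ = 360°·(22.98 d)/(29.530 d) = 280.1°.
cos 280.1° = 0.176, so f = (1 − 0.176)/2 = 0.412, so 41%.

41%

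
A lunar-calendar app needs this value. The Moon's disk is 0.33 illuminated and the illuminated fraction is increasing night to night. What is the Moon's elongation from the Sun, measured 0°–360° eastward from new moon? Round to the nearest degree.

70°

cos θ = 1 − 2f = 0.340, giving a principal value of 70.1°.
Waxing ⇒ before full, so θ = 70.1°.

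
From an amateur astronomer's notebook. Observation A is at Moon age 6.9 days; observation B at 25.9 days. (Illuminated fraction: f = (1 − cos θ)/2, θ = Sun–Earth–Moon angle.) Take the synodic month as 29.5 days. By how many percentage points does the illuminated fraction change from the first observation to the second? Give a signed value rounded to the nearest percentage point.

First observation: θ = 360°·6.9/29.5 = 84.2°, so f = 0.450.
Second observation: θ = 316.1°, f = 0.140.
Δf = 0.140 − 0.450 = -0.310, i.e. -31 pp.

-31 pp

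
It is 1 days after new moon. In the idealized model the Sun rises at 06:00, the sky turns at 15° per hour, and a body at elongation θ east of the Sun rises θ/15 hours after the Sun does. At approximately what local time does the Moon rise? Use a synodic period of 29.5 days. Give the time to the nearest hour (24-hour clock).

07:00

Elongation θ = 360° × 1/29.5 ≈ 12.2°.
Delay after the Sun = 12.2° / (15°/h) ≈ 0.81 h.
06:00 + 0.81 h ≈ 06:49 → 07:00 to the nearest hour.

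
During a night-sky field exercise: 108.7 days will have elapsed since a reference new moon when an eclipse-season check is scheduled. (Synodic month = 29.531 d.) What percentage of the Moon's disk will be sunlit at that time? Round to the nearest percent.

108.7 d spans 3 complete synodic months (3 × 29.531 = 88.59 d) plus 20.11 d.
Elongation θ = 360° × 20.11/29.531 ≈ 245.1°.
cos 245.1° = (-0.421), so f = (1 − (-0.421))/2 = 0.710, so 71%.

71%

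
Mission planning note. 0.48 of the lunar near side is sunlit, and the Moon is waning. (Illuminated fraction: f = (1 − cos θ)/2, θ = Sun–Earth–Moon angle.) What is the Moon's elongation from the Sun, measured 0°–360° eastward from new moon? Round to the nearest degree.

Invert f = (1 − cos θ)/2 to get cos θ = 1 − 2(0.48) = 0.040, hence θ₀ = arccos 0.040 = 87.7°.
A waning Moon lies in 180°–360°, so θ = 360° − 87.7° = 272.3°.

272°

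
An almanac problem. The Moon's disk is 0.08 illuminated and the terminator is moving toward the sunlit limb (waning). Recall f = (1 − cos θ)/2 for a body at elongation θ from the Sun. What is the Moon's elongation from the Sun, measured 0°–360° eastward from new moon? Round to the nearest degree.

From f = (1 − cos θ)/2: cos θ = 1 − 2×0.08 = 0.840; arccos → 32.9°.
Since the Moon is past full (waning), take the reflex angle: θ = 360° − 32.9° = 327.1°.

327°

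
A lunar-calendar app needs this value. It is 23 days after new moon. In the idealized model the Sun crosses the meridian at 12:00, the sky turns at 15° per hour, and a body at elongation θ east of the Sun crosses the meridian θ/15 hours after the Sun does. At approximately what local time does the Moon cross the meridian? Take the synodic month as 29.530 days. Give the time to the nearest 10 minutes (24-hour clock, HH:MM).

Phase angle: θ = 360°·(23 d)/(29.530 d) = 280.4°.
The Moon trails the Sun by θ/15 = 280.4/15 ≈ 18.69 hours.
12:00 + 18.693 h ≈ 06:42 → 06:40 to the nearest ten minutes.

06:40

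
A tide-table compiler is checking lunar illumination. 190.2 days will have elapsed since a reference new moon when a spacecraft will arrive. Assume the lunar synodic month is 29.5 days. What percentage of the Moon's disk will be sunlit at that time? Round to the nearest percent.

190.2/29.5 = 6.447 lunations, so 6 complete cycles and 13.20 d into the next.
Elongation θ = 360° × 13.20/29.5 ≈ 161.1°.
With cos θ = (-0.946), the lit fraction is (1 − (-0.946))/2 ≈ 0.973, so 97%.

97%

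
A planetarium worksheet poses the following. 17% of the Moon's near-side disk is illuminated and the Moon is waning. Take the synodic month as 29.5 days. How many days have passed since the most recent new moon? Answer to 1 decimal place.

25.5 days

cos θ = 1 − 2f = 0.660, giving a principal value of 48.7°.
Since the Moon is past full (waning), take the reflex angle: θ = 360° − 48.7° = 311.3°.
Age = 29.5 × 311.3°/360° ≈ 25.51 days.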